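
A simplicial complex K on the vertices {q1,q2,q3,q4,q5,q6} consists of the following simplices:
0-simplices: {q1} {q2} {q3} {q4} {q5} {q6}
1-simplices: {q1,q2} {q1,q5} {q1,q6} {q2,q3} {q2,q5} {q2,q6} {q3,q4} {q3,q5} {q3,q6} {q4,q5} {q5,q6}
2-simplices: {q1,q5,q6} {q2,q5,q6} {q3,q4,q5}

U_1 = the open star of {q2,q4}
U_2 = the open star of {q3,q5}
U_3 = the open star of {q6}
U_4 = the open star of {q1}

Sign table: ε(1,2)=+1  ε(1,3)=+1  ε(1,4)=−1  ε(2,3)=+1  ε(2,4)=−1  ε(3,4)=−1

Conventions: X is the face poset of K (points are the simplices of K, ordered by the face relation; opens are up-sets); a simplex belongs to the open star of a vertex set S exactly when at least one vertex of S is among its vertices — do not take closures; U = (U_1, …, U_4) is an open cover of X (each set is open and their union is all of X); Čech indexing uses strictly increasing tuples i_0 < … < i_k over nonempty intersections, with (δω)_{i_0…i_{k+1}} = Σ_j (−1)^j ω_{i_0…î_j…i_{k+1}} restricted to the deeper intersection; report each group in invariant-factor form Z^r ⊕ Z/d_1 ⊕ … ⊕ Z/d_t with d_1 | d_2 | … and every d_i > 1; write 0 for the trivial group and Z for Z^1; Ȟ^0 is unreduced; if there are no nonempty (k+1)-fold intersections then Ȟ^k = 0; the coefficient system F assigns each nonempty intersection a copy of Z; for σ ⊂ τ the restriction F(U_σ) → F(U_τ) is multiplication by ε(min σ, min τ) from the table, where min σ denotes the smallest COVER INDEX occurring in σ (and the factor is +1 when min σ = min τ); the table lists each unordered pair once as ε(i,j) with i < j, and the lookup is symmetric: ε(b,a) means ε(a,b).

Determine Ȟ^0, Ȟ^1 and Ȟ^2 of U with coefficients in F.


nonempty overlaps:
  U1={{q2},{q4},{q1,q2},{q2,q3},{q2,q5},{q2,q6},{q3,q4},{q4,q5},{q2,q5,q6},{q3,q4,q5}} U2={{q3},{q5},{q1,q5},{q2,q3},{q2,q5},{q3,q4},{q3,q5},{q3,q6},{q4,q5},{q5,q6},{q1,q5,q6},{q2,q5,q6},{q3,q4,q5}} U3={{q6},{q1,q6},{q2,q6},{q3,q6},{q5,q6},{q1,q5,q6},{q2,q5,q6}} U4={{q1},{q1,q2},{q1,q5},{q1,q6},{q1,q5,q6}}
  U12={{q2,q3},{q2,q5},{q3,q4},{q4,q5},{q2,q5,q6},{q3,q4,q5}} U13={{q2,q6},{q2,q5,q6}} U14={{q1,q2}} U23={{q3,q6},{q5,q6},{q1,q5,q6},{q2,q5,q6}} U24={{q1,q5},{q1,q5,q6}} U34={{q1,q6},{q1,q5,q6}}
  U123={{q2,q5,q6}} U234={{q1,q5,q6}}
C dims 4,6,2; δ0: rk 3, SNF 1^3; δ1: rk 2, SNF 1^2
degree 0: 4−3−0 = 1 → Ȟ^0 ≅ Z
degree 1: 6−2−3 = 1 → Ȟ^1 ≅ Z
degree 2: 2−0−2 = 0 → Ȟ^2 ≅ 0

Ȟ^0 = Z,  Ȟ^1 = Z,  Ȟ^2 = 0


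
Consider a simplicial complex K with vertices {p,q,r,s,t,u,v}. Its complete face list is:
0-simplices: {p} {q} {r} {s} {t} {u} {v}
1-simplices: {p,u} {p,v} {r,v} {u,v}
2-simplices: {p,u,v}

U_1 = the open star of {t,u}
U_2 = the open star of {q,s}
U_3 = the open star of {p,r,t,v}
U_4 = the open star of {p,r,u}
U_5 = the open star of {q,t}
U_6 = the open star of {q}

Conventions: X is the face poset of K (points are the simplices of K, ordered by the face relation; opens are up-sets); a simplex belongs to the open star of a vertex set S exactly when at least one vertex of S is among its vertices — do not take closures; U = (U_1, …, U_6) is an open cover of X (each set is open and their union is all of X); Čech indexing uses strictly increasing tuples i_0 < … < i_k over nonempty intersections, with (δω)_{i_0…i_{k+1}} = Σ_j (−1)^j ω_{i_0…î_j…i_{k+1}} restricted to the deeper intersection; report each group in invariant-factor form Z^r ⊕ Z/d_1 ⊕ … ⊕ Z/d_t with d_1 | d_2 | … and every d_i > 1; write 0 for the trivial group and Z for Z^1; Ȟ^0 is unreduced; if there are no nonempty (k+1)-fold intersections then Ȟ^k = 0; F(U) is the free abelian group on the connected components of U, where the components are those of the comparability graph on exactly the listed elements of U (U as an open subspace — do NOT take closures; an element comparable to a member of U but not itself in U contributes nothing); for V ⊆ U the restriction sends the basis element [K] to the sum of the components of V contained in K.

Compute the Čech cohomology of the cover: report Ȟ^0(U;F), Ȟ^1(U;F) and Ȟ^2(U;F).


Ȟ^0 ≅ Z^4,  Ȟ^1 ≅ 0,  Ȟ^2 ≅ 0

nonempty intersections:
  U1={{t},{u},{p,u},{u,v},{p,u,v}} U2={{q},{s}} U3={{p},{r},{t},{v},{p,u},{p,v},{r,v},{u,v},{p,u,v}} U4={{p},{r},{u},{p,u},{p,v},{r,v},{u,v},{p,u,v}} U5={{q},{t}} U6={{q}}
  U13={{t},{p,u},{u,v},{p,u,v}} U14={{u},{p,u},{u,v},{p,u,v}} U15={{t}} U25={{q}} U26={{q}} U34={{p},{r},{p,u},{p,v},{r,v},{u,v},{p,u,v}} U35={{t}} U56={{q}}
  U134={{p,u},{u,v},{p,u,v}} U135={{t}} U256={{q}}
components per intersection:
  U1: {{t}} {{u},{p,u},{u,v},{p,u,v}}
  U2: {{q}} {{s}}
  U3: {{p},{r},{v},{p,u},{p,v},{r,v},{u,v},{p,u,v}} {{t}}
  U4: {{p},{u},{p,u},{p,v},{u,v},{p,u,v}} {{r},{r,v}}
  U5: {{q}} {{t}}
  U6: {{q}}
  U13: {{t}} {{p,u},{u,v},{p,u,v}}
  U14: {{u},{p,u},{u,v},{p,u,v}}
  U15: {{t}}
  U25: {{q}}
  U26: {{q}}
  U34: {{p},{p,u},{p,v},{u,v},{p,u,v}} {{r},{r,v}}
  U35: {{t}}
  U56: {{q}}
  U134: {{p,u},{u,v},{p,u,v}}
  U135: {{t}}
  U256: {{q}}
C dims 11,10,3; δ0: rk 7, SNF 1^7; δ1: rk 3, SNF 1^3
Ȟ^0: (11−7)−0=4 ⇒ Z^4
Ȟ^1: (10−3)−7=0 ⇒ 0
Ȟ^2: (3−0)−3=0 ⇒ 0


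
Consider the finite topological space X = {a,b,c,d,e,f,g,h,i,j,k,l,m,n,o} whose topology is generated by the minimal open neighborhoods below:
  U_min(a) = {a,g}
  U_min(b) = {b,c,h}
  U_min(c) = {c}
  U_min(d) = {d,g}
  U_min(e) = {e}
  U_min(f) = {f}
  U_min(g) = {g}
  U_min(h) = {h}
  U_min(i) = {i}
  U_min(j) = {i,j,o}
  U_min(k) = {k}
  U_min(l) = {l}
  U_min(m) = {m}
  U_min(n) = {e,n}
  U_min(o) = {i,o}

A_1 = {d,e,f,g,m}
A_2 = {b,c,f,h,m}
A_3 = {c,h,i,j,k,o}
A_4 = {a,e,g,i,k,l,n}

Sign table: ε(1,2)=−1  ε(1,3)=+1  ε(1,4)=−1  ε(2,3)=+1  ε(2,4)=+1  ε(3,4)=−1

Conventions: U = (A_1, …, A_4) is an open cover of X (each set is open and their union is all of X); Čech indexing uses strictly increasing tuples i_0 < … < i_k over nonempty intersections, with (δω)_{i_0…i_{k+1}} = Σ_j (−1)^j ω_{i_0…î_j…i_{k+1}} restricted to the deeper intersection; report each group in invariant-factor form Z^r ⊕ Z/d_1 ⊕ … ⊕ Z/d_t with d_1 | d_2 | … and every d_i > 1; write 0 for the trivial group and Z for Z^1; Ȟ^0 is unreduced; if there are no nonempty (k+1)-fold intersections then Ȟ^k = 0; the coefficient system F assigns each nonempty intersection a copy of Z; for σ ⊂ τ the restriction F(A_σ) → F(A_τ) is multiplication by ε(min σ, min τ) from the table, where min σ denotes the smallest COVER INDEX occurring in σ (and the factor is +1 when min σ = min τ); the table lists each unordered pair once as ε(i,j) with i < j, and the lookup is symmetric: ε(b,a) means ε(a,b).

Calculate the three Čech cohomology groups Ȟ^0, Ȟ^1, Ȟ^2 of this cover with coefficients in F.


intersection data:
  A12={f,m} A14={e,g} A23={c,h} A34={i,k}
C dims 4,4; δ0: rk 4, SNF 1^3·2
Ȟ^0 = (4 − 4) − 0 = 0, so Ȟ^0 ≅ 0
Ȟ^1 = (4 − 0) − 4 = 0 plus torsion [2], so Ȟ^1 ≅ Z/2
Ȟ^2 = (0 − 0) − 0 = 0, so Ȟ^2 ≅ 0

Ȟ^0 = 0, Ȟ^1 = Z/2 and Ȟ^2 = 0


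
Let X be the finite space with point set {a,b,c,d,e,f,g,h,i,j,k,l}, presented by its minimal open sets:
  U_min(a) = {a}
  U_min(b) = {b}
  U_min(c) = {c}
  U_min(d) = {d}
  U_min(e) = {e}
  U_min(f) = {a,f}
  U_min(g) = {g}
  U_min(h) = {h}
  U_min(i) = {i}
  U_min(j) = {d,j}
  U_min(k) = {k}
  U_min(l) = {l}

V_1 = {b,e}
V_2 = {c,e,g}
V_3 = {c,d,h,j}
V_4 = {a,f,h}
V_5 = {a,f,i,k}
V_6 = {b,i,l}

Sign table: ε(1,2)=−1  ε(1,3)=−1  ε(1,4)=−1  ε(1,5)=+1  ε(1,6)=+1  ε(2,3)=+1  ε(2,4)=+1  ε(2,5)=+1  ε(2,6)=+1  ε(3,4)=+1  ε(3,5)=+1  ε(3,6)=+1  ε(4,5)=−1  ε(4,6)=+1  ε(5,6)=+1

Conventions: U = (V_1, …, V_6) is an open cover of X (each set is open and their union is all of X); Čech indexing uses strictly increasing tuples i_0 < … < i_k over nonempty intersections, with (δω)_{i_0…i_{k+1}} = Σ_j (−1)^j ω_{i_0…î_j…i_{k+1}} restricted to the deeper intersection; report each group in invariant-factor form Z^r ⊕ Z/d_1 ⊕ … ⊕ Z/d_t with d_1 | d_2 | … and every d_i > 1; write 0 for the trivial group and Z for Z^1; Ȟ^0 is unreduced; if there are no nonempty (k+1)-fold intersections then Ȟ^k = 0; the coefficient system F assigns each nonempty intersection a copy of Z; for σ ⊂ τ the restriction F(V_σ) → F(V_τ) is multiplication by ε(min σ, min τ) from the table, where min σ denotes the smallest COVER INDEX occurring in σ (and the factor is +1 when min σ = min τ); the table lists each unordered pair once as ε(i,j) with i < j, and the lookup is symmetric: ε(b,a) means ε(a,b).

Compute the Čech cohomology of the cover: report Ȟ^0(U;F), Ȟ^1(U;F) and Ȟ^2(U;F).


Ȟ^0 ≅ Z, Ȟ^1 ≅ Z, Ȟ^2 ≅ 0

cover nerve:
  V12={e} V16={b} V23={c} V34={h} V45={a,f} V56={i}
C dims 6,6; δ0: rk 5, SNF 1^5
Ȟ^0: (6−5)−0=1 ⇒ Z
Ȟ^1: (6−0)−5=1 ⇒ Z
Ȟ^2: (0−0)−0=0 ⇒ 0


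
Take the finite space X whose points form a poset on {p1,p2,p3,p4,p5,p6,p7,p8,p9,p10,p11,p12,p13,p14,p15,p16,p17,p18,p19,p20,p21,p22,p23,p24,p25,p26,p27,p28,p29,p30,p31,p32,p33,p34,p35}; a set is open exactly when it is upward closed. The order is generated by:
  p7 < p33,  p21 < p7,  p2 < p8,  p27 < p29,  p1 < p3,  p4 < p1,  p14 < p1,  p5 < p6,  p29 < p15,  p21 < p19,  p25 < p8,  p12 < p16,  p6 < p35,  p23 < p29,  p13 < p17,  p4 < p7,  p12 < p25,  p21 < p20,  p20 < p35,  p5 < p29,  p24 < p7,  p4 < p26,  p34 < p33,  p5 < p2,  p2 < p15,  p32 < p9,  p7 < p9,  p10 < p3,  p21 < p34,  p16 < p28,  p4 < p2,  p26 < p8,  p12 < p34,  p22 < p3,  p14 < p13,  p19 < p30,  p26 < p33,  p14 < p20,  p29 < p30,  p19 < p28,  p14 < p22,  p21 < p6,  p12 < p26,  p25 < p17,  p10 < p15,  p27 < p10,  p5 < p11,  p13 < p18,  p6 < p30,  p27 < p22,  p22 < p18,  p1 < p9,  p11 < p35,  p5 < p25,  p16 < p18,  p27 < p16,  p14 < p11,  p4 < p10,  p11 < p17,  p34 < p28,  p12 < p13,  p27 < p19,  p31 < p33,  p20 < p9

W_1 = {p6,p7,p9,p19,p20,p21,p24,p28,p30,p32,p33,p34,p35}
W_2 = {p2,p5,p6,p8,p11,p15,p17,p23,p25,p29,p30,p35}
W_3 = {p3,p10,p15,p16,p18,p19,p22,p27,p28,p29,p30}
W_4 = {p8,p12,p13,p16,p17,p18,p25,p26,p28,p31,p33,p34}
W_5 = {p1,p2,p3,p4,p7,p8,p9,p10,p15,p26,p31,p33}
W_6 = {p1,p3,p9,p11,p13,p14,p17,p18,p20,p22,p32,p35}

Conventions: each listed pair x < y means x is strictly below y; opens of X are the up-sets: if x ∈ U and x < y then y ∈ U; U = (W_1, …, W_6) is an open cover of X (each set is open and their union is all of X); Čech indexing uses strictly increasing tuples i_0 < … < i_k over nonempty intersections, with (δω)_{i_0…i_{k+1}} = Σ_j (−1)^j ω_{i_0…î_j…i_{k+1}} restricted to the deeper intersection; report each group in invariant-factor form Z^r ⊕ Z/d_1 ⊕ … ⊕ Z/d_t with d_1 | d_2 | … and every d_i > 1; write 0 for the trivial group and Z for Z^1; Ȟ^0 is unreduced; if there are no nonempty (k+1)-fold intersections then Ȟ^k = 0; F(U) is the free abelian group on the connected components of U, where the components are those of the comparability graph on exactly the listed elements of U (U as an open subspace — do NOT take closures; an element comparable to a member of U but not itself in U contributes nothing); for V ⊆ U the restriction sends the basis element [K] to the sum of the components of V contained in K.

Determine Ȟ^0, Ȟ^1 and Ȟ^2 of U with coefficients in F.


intersection data:
  W12={p6,p30,p35} W13={p19,p28,p30} W14={p28,p33,p34} W15={p7,p9,p33} W16={p9,p20,p32,p35} W23={p15,p29,p30} W24={p8,p17,p25} W25={p2,p8,p15} W26={p11,p17,p35} W34={p16,p18,p28} W35={p3,p10,p15} W36={p3,p18,p22} W45={p8,p26,p31,p33} W46={p13,p17,p18} W56={p1,p3,p9}
  W123={p30} W126={p35} W134={p28} W145={p33} W156={p9} W235={p15} W245={p8} W246={p17} W346={p18} W356={p3}
components per intersection:
  W1: {p6,p7,p9,p19,p20,p21,p24,p28,p30,p32,p33,p34,p35}
  W2: {p2,p5,p6,p8,p11,p15,p17,p23,p25,p29,p30,p35}
  W3: {p3,p10,p15,p16,p18,p19,p22,p27,p28,p29,p30}
  W4: {p8,p12,p13,p16,p17,p18,p25,p26,p28,p31,p33,p34}
  W5: {p1,p2,p3,p4,p7,p8,p9,p10,p15,p26,p31,p33}
  W6: {p1,p3,p9,p11,p13,p14,p17,p18,p20,p22,p32,p35}
  W12: {p6,p30,p35}
  W13: {p19,p28,p30}
  W14: {p28,p33,p34}
  W15: {p7,p9,p33}
  W16: {p9,p20,p32,p35}
  W23: {p15,p29,p30}
  W24: {p8,p17,p25}
  W25: {p2,p8,p15}
  W26: {p11,p17,p35}
  W34: {p16,p18,p28}
  W35: {p3,p10,p15}
  W36: {p3,p18,p22}
  W45: {p8,p26,p31,p33}
  W46: {p13,p17,p18}
  W56: {p1,p3,p9}
  W123: {p30}
  W126: {p35}
  W134: {p28}
  W145: {p33}
  W156: {p9}
  W235: {p15}
  W245: {p8}
  W246: {p17}
  W346: {p18}
  W356: {p3}
C dims 6,15,10; δ0: rk 5, SNF 1^5; δ1: rk 10, SNF 1^9·2
Ȟ^0 = (6 − 5) − 0 = 1, so Ȟ^0 ≅ Z
Ȟ^1 = (15 − 10) − 5 = 0, so Ȟ^1 ≅ 0
Ȟ^2 = (10 − 0) − 10 = 0 plus torsion [2], so Ȟ^2 ≅ Z/2

Ȟ^0 = Z,  Ȟ^1 = 0,  Ȟ^2 = Z/2


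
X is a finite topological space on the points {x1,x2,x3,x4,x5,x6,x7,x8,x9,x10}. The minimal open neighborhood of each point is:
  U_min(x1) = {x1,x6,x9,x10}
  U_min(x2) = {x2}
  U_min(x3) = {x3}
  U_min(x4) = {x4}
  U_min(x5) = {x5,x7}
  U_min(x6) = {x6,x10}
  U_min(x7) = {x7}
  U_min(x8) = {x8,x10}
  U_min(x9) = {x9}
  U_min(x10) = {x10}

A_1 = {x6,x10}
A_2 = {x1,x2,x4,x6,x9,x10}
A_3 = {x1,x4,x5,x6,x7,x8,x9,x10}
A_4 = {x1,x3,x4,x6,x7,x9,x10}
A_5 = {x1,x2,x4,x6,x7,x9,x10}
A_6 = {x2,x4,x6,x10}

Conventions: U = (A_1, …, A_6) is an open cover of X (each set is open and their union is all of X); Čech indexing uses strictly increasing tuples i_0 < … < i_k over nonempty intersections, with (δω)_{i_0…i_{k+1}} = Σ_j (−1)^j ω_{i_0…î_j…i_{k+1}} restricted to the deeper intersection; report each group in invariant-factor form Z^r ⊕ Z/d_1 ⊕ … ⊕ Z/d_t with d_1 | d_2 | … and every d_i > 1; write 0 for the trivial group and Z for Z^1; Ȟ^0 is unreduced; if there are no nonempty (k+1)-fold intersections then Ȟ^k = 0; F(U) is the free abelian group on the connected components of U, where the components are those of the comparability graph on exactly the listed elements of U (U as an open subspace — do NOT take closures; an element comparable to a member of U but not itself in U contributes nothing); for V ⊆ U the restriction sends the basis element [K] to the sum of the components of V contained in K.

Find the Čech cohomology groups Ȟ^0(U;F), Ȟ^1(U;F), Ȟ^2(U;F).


Ȟ^0 = Z^5,  Ȟ^1 = 0,  Ȟ^2 = 0

nonempty overlaps:
  A12={x6,x10} A13={x6,x10} A14={x6,x10} A15={x6,x10} A16={x6,x10} A23={x1,x4,x6,x9,x10} A24={x1,x4,x6,x9,x10} A25={x1,x2,x4,x6,x9,x10} A26={x2,x4,x6,x10} A34={x1,x4,x6,x7,x9,x10} A35={x1,x4,x6,x7,x9,x10} A36={x4,x6,x10} A45={x1,x4,x6,x7,x9,x10} A46={x4,x6,x10} A56={x2,x4,x6,x10}
  A123={x6,x10} A124={x6,x10} A125={x6,x10} A126={x6,x10} A134={x6,x10} A135={x6,x10} A136={x6,x10} A145={x6,x10} A146={x6,x10} A156={x6,x10} A234={x1,x4,x6,x9,x10} A235={x1,x4,x6,x9,x10} A236={x4,x6,x10} A245={x1,x4,x6,x9,x10} A246={x4,x6,x10} A256={x2,x4,x6,x10} A345={x1,x4,x6,x7,x9,x10} A346={x4,x6,x10} A356={x4,x6,x10} A456={x4,x6,x10}
  A1234={x6,x10} A1235={x6,x10} A1236={x6,x10} A1245={x6,x10} A1246={x6,x10} A1256={x6,x10} A1345={x6,x10} A1346={x6,x10} A1356={x6,x10} A1456={x6,x10} A2345={x1,x4,x6,x9,x10} A2346={x4,x6,x10} A2356={x4,x6,x10} A2456={x4,x6,x10} A3456={x4,x6,x10}
  A12345={x6,x10} A12346={x6,x10} A12356={x6,x10} A12456={x6,x10} A13456={x6,x10} A23456={x4,x6,x10}
  A123456={x6,x10}
components per intersection:
  A1: {x6,x10}
  A2: {x1,x6,x9,x10} {x2} {x4}
  A3: {x1,x6,x8,x9,x10} {x4} {x5,x7}
  A4: {x1,x6,x9,x10} {x3} {x4} {x7}
  A5: {x1,x6,x9,x10} {x2} {x4} {x7}
  A6: {x2} {x4} {x6,x10}
  A12: {x6,x10}
  A13: {x6,x10}
  A14: {x6,x10}
  A15: {x6,x10}
  A16: {x6,x10}
  A23: {x1,x6,x9,x10} {x4}
  A24: {x1,x6,x9,x10} {x4}
  A25: {x1,x6,x9,x10} {x2} {x4}
  A26: {x2} {x4} {x6,x10}
  A34: {x1,x6,x9,x10} {x4} {x7}
  A35: {x1,x6,x9,x10} {x4} {x7}
  A36: {x4} {x6,x10}
  A45: {x1,x6,x9,x10} {x4} {x7}
  A46: {x4} {x6,x10}
  A56: {x2} {x4} {x6,x10}
  A123: {x6,x10}
  A124: {x6,x10}
  A125: {x6,x10}
  A126: {x6,x10}
  A134: {x6,x10}
  A135: {x6,x10}
  A136: {x6,x10}
  A145: {x6,x10}
  A146: {x6,x10}
  A156: {x6,x10}
  A234: {x1,x6,x9,x10} {x4}
  A235: {x1,x6,x9,x10} {x4}
  A236: {x4} {x6,x10}
  A245: {x1,x6,x9,x10} {x4}
  A246: {x4} {x6,x10}
  A256: {x2} {x4} {x6,x10}
  A345: {x1,x6,x9,x10} {x4} {x7}
  A346: {x4} {x6,x10}
  A356: {x4} {x6,x10}
  A456: {x4} {x6,x10}
  A1234: {x6,x10}
  A1235: {x6,x10}
  A1236: {x6,x10}
  A1245: {x6,x10}
  A1246: {x6,x10}
  A1256: {x6,x10}
  A1345: {x6,x10}
  A1346: {x6,x10}
  A1356: {x6,x10}
  A1456: {x6,x10}
  A2345: {x1,x6,x9,x10} {x4}
  A2346: {x4} {x6,x10}
  A2356: {x4} {x6,x10}
  A2456: {x4} {x6,x10}
  A3456: {x4} {x6,x10}
  A12345: {x6,x10}
  A12346: {x6,x10}
  A12356: {x6,x10}
  A12456: {x6,x10}
  A13456: {x6,x10}
  A23456: {x4} {x6,x10}
  A123456: {x6,x10}
C dims 18,31,32,20; δ0: rk 13, SNF 1^13; δ1: rk 18, SNF 1^18; δ2: rk 14, SNF 1^14
degree 0: 18−13−0 = 5 → Ȟ^0 ≅ Z^5
degree 1: 31−18−13 = 0 → Ȟ^1 ≅ 0
degree 2: 32−14−18 = 0 → Ȟ^2 ≅ 0


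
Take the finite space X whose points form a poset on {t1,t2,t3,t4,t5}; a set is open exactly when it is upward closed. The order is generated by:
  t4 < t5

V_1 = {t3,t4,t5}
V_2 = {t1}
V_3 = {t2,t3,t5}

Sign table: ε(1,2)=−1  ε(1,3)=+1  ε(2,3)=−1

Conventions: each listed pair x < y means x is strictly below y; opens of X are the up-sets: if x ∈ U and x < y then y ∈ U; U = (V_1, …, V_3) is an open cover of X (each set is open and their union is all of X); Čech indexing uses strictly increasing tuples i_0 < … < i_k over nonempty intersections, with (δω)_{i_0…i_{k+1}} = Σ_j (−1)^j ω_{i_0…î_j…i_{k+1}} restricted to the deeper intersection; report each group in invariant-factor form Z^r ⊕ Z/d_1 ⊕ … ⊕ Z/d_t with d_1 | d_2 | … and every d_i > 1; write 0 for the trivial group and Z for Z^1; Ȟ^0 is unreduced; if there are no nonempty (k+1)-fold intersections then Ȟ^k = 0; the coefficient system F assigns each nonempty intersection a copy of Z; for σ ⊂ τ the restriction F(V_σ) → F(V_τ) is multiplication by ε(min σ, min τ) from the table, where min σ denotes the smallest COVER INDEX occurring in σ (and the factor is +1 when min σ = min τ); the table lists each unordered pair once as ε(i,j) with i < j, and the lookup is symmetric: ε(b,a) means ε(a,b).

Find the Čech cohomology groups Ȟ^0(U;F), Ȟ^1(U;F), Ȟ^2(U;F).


Ȟ^0(U;F) ≅ Z^2,  Ȟ^1(U;F) ≅ 0,  Ȟ^2(U;F) ≅ 0

nonempty intersections:
  V13={t3,t5}
C dims 3,1; δ0: rk 1, SNF 1^1
Ȟ^0: (3−1)−0=2 ⇒ Z^2
Ȟ^1: (1−0)−1=0 ⇒ 0
Ȟ^2: (0−0)−0=0 ⇒ 0


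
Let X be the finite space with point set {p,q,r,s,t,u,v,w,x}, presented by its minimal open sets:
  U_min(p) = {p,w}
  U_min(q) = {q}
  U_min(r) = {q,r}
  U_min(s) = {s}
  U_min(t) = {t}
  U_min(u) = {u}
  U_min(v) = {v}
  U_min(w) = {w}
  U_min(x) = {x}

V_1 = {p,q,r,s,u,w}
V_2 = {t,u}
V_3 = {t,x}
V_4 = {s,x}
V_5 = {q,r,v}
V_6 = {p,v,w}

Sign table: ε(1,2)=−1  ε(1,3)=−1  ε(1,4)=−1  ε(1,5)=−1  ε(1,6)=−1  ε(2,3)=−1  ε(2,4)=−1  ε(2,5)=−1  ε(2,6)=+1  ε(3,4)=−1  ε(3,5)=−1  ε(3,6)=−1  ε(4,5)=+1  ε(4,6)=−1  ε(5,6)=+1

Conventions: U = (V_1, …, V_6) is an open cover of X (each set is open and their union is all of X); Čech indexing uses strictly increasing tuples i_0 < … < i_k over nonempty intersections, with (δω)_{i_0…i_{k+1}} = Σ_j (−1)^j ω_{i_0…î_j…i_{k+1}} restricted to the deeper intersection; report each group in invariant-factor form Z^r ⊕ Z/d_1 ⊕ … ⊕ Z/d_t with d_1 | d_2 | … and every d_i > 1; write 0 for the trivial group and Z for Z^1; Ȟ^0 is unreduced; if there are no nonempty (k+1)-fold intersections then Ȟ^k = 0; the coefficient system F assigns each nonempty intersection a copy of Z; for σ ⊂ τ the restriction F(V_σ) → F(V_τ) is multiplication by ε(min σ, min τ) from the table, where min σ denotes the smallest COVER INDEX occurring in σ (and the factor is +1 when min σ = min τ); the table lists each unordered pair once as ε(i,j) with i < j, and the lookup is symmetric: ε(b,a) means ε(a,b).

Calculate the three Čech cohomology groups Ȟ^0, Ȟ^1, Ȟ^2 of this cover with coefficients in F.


Ȟ^0 = Z, Ȟ^1 = Z^2, Ȟ^2 = 0

cover nerve:
  V12={u} V14={s} V15={q,r} V16={p,w} V23={t} V34={x} V56={v}
C dims 6,7; δ0: rk 5, SNF 1^5
Ȟ^0: (6−5)−0=1 ⇒ Z
Ȟ^1: (7−0)−5=2 ⇒ Z^2
Ȟ^2: (0−0)−0=0 ⇒ 0


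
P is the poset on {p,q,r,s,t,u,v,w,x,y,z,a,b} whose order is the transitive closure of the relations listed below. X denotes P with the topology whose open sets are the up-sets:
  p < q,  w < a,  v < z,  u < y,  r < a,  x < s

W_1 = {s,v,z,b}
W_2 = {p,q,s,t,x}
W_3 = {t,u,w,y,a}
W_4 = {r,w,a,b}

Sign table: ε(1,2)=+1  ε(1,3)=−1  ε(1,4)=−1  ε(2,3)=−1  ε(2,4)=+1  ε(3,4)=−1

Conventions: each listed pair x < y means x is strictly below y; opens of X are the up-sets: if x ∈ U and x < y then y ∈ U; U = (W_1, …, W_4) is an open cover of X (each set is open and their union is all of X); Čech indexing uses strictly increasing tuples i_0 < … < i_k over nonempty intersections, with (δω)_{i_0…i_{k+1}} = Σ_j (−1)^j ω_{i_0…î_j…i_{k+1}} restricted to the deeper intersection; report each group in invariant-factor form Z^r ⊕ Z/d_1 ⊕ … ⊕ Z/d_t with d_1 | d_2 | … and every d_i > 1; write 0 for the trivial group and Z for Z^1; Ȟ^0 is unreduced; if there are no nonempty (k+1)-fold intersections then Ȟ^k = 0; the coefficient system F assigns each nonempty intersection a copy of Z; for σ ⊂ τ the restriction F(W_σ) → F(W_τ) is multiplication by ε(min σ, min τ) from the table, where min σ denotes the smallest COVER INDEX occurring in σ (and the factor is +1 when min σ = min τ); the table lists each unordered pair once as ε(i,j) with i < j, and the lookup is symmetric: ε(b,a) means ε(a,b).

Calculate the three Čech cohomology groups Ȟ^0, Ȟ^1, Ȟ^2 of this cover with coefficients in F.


cover nerve:
  W12={s} W14={b} W23={t} W34={w,a}
C dims 4,4; δ0: rk 4, SNF 1^3·2
Ȟ^0: (4−4)−0=0 ⇒ 0
Ȟ^1: (4−0)−4=0 plus torsion [2] ⇒ Z/2
Ȟ^2: (0−0)−0=0 ⇒ 0

Ȟ^0 = 0, Ȟ^1 = Z/2, Ȟ^2 = 0


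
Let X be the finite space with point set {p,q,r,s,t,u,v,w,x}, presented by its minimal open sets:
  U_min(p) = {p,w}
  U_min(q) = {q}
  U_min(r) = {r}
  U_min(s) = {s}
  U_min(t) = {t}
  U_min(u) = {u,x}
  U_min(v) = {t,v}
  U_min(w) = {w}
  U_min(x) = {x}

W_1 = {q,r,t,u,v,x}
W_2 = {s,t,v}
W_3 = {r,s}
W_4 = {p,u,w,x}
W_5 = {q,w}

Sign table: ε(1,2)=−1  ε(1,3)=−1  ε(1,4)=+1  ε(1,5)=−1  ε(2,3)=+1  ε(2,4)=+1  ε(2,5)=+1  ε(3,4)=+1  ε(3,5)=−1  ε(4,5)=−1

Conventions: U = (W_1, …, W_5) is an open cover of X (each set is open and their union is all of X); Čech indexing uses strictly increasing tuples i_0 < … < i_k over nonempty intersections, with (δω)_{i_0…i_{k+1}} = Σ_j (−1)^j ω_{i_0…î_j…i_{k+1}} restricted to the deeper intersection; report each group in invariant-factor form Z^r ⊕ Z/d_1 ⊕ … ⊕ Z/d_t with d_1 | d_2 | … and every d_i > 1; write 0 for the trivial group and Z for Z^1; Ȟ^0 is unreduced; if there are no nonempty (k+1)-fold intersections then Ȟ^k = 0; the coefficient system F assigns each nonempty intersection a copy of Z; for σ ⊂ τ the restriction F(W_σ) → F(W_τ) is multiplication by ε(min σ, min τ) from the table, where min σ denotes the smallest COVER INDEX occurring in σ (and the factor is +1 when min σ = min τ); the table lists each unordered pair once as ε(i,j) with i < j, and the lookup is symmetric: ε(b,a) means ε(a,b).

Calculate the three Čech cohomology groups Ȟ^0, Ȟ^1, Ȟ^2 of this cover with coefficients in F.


Ȟ^0 = Z, Ȟ^1 = Z^2, Ȟ^2 = 0

nerve simplices:
  W12={t,v} W13={r} W14={u,x} W15={q} W23={s} W45={w}
C dims 5,6; δ0: rk 4, SNF 1^4
degree 0: 5−4−0 = 1 → Ȟ^0 ≅ Z
degree 1: 6−0−4 = 2 → Ȟ^1 ≅ Z^2
degree 2: 0−0−0 = 0 → Ȟ^2 ≅ 0


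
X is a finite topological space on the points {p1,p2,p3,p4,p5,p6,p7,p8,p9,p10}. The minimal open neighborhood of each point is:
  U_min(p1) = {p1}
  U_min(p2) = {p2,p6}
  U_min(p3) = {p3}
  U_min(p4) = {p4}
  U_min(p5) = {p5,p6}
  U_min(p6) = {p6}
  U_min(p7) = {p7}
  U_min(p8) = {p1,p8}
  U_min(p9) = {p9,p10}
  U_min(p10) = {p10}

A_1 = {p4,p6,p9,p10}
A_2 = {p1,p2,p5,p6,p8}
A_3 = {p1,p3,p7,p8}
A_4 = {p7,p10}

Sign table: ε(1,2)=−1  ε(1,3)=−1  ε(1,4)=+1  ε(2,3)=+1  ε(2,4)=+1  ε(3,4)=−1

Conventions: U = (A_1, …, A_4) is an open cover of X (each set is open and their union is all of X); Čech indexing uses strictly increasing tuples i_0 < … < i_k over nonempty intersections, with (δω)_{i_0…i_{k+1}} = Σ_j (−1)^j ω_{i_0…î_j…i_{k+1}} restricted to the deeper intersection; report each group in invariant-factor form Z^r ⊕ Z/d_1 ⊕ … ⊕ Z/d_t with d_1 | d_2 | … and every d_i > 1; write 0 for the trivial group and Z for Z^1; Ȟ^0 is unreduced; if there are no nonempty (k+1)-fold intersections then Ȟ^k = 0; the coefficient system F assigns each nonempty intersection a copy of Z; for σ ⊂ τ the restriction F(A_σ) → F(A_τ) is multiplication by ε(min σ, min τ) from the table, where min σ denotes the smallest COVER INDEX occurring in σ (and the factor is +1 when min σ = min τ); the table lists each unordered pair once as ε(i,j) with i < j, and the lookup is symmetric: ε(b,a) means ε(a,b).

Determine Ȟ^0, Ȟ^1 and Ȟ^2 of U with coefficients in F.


Ȟ^0 = Z, Ȟ^1 = Z, Ȟ^2 = 0

nonempty intersections:
  A12={p6} A14={p10} A23={p1,p8} A34={p7}
C dims 4,4; δ0: rk 3, SNF 1^3
Ȟ^0: (4−3)−0=1 ⇒ Z
Ȟ^1: (4−0)−3=1 ⇒ Z
Ȟ^2: (0−0)−0=0 ⇒ 0


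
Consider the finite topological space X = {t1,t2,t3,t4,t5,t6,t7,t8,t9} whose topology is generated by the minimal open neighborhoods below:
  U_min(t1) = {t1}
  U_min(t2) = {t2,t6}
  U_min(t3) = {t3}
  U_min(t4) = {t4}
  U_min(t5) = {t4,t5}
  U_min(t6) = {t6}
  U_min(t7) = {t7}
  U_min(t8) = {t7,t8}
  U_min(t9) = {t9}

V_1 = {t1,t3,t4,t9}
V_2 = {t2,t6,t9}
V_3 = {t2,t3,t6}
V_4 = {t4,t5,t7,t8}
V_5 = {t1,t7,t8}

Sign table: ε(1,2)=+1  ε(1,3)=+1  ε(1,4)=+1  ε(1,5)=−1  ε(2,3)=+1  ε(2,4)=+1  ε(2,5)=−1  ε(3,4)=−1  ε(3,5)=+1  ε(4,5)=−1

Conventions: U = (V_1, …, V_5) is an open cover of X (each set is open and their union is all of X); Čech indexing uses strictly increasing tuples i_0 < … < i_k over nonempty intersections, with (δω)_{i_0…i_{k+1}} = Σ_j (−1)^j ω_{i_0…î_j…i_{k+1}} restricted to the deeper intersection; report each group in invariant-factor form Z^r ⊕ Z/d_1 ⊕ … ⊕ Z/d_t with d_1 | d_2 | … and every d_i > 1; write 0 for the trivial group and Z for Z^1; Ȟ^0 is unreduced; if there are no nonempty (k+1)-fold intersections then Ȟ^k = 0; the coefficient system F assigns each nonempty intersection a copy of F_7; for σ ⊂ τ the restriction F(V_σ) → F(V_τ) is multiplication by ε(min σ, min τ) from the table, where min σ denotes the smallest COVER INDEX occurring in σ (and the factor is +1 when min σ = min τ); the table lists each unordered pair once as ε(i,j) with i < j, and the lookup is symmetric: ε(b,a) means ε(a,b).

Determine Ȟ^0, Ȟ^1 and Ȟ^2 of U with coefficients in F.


cover nerve:
  V12={t9} V13={t3} V14={t4} V15={t1} V23={t2,t6} V45={t7,t8}
C dims 5,6; δ0: rk_F7 4
Ȟ^0: (5−4)−0=1 ⇒ Z/7
Ȟ^1: (6−0)−4=2 ⇒ Z/7 ⊕ Z/7
Ȟ^2: (0−0)−0=0 ⇒ 0

Ȟ^0 = Z/7,  Ȟ^1 = Z/7 ⊕ Z/7,  Ȟ^2 = 0


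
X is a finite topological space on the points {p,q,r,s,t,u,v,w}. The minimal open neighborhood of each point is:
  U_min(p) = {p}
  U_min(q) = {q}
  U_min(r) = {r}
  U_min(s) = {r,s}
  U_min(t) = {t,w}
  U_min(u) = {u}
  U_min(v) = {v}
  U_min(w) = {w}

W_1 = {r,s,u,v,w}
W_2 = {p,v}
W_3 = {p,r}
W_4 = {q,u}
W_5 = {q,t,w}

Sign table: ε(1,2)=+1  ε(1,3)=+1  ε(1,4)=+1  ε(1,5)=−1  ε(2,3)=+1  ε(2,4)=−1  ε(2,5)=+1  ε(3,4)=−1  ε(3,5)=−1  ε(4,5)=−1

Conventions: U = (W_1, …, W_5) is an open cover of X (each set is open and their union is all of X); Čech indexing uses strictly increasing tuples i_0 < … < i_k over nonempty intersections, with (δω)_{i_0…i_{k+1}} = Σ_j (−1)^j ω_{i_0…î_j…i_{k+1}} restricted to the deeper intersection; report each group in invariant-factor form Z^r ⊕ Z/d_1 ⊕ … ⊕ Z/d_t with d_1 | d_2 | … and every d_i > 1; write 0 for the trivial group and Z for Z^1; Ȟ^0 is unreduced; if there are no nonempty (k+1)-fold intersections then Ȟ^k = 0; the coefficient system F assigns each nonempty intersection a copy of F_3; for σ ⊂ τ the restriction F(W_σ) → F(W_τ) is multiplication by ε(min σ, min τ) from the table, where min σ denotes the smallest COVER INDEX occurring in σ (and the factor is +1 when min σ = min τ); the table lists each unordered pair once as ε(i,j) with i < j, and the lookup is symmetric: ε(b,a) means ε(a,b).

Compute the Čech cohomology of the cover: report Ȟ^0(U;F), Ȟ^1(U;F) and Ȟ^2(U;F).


Ȟ^0 = Z/3, Ȟ^1 = Z/3 ⊕ Z/3 and Ȟ^2 = 0

nonempty overlaps:
  W12={v} W13={r} W14={u} W15={w} W23={p} W45={q}
C dims 5,6; δ0: rk_F3 4
degree 0: 5−4−0 = 1 → Ȟ^0 ≅ Z/3
degree 1: 6−0−4 = 2 → Ȟ^1 ≅ Z/3 ⊕ Z/3
degree 2: 0−0−0 = 0 → Ȟ^2 ≅ 0


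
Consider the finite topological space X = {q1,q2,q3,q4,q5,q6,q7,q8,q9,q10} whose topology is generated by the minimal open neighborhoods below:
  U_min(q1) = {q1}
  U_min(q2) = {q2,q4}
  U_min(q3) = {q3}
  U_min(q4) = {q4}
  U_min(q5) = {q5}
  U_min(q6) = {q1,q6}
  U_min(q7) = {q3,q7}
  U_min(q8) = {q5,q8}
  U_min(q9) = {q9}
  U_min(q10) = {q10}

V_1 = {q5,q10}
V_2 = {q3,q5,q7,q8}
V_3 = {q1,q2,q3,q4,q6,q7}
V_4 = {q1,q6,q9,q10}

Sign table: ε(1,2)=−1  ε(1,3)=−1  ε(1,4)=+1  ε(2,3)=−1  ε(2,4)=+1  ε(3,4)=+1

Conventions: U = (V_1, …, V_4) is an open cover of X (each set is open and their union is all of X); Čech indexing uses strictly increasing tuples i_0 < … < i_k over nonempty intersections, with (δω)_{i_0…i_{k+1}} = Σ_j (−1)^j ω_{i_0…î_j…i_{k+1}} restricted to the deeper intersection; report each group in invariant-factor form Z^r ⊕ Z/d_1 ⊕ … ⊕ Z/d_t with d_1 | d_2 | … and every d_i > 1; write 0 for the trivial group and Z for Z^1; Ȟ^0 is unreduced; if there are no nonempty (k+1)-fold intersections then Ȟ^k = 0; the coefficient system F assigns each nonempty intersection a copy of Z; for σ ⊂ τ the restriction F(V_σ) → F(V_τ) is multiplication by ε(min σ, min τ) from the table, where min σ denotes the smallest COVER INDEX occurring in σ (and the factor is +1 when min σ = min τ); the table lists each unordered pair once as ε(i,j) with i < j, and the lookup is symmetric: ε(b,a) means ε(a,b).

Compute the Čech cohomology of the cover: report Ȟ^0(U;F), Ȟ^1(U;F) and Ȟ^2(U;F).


Ȟ^0 = Z, Ȟ^1 = Z and Ȟ^2 = 0

nerve simplices:
  V12={q5} V14={q10} V23={q3,q7} V34={q1,q6}
C dims 4,4; δ0: rk 3, SNF 1^3
degree 0: 4−3−0 = 1 → Ȟ^0 ≅ Z
degree 1: 4−0−3 = 1 → Ȟ^1 ≅ Z
degree 2: 0−0−0 = 0 → Ȟ^2 ≅ 0


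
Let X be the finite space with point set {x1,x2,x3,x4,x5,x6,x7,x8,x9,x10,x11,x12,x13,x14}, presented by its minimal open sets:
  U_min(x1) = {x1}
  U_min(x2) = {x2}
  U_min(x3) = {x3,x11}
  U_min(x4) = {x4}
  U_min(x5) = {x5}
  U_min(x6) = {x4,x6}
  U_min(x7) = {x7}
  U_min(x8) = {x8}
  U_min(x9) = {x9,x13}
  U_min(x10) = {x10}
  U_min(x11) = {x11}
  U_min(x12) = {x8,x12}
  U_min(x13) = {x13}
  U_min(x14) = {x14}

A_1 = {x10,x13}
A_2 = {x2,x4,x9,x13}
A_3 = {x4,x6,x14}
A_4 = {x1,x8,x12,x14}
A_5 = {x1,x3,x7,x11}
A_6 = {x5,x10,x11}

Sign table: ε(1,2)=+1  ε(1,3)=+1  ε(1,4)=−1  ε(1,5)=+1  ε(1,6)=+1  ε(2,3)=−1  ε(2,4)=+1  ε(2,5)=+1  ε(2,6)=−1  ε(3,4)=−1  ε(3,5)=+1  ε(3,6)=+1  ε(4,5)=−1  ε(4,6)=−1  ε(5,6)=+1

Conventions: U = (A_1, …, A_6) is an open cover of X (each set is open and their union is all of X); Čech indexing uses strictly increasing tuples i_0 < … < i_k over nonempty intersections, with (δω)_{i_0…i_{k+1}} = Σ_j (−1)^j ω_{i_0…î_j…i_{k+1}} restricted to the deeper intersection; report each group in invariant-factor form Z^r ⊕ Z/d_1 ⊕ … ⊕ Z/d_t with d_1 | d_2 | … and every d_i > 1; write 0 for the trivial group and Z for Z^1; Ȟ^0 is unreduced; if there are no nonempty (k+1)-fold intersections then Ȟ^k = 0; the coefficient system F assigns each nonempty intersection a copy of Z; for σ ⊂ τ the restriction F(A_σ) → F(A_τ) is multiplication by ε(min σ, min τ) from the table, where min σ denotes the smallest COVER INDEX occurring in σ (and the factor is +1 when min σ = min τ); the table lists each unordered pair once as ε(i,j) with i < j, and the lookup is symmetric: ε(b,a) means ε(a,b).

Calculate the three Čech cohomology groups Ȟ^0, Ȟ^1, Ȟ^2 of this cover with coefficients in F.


Ȟ^0 = 0; Ȟ^1 = Z/2; Ȟ^2 = 0

cover nerve:
  A12={x13} A16={x10} A23={x4} A34={x14} A45={x1} A56={x11}
C dims 6,6; δ0: rk 6, SNF 1^5·2
Ȟ^0: (6−6)−0=0 ⇒ 0
Ȟ^1: (6−0)−6=0 plus torsion [2] ⇒ Z/2
Ȟ^2: (0−0)−0=0 ⇒ 0


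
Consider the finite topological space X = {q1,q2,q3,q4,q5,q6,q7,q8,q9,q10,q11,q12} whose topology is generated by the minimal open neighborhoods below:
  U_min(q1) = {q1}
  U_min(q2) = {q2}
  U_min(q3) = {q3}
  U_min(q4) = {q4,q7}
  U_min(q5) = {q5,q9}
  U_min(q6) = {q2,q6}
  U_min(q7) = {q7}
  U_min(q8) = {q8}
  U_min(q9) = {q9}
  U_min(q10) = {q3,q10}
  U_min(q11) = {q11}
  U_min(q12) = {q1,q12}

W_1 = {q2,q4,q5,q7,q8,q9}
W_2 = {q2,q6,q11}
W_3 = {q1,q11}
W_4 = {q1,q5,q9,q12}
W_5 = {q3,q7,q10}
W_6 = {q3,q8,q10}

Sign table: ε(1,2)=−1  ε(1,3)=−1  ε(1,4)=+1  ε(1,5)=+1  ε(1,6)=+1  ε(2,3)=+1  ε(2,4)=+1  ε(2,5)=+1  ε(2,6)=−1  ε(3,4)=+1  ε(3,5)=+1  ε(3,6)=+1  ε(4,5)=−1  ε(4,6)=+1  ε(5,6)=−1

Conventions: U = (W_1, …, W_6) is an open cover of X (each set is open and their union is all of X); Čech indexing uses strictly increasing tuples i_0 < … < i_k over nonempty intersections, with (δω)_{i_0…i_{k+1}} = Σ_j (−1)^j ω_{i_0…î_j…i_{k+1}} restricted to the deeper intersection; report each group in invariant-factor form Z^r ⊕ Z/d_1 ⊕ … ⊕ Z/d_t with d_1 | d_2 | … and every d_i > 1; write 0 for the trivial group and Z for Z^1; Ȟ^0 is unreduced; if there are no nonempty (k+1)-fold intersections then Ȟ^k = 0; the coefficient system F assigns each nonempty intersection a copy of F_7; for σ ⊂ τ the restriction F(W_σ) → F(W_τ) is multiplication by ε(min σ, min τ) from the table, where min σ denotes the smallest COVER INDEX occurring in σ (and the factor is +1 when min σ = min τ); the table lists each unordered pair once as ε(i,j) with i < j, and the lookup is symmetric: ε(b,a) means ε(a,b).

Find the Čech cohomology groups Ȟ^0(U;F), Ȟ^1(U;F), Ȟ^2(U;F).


Ȟ^0 ≅ 0,  Ȟ^1 ≅ Z/7,  Ȟ^2 ≅ 0

nerve of the cover:
  W12={q2} W14={q5,q9} W15={q7} W16={q8} W23={q11} W34={q1} W56={q3,q10}
C dims 6,7; δ0: rk_F7 6
Ȟ^0 = (6 − 6) − 0 = 0, so Ȟ^0 ≅ 0
Ȟ^1 = (7 − 0) − 6 = 1, so Ȟ^1 ≅ Z/7
Ȟ^2 = (0 − 0) − 0 = 0, so Ȟ^2 ≅ 0


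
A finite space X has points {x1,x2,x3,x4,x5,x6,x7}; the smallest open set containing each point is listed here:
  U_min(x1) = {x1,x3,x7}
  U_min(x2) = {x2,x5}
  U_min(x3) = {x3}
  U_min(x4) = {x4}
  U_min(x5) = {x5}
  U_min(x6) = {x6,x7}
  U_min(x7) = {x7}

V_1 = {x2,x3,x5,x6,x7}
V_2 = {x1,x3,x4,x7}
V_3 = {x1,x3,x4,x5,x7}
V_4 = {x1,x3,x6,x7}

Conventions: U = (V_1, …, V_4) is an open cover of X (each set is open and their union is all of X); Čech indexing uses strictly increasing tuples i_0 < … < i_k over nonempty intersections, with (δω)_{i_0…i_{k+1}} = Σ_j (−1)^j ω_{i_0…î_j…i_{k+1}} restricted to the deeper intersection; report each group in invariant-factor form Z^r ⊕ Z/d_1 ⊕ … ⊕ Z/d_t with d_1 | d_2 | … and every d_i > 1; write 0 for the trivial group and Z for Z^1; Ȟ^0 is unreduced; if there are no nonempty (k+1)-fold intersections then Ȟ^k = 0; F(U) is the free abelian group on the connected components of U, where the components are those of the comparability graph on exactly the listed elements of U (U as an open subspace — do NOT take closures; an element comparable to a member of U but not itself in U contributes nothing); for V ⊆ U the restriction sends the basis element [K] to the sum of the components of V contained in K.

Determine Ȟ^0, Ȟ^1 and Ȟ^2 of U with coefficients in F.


Ȟ^0(U;F) ≅ Z^3, Ȟ^1(U;F) ≅ 0 and Ȟ^2(U;F) ≅ 0

intersection data:
  V12={x3,x7} V13={x3,x5,x7} V14={x3,x6,x7} V23={x1,x3,x4,x7} V24={x1,x3,x7} V34={x1,x3,x7}
  V123={x3,x7} V124={x3,x7} V134={x3,x7} V234={x1,x3,x7}
  V1234={x3,x7}
components per intersection:
  V1: {x2,x5} {x3} {x6,x7}
  V2: {x1,x3,x7} {x4}
  V3: {x1,x3,x7} {x4} {x5}
  V4: {x1,x3,x6,x7}
  V12: {x3} {x7}
  V13: {x3} {x5} {x7}
  V14: {x3} {x6,x7}
  V23: {x1,x3,x7} {x4}
  V24: {x1,x3,x7}
  V34: {x1,x3,x7}
  V123: {x3} {x7}
  V124: {x3} {x7}
  V134: {x3} {x7}
  V234: {x1,x3,x7}
  V1234: {x3} {x7}
C dims 9,11,7,2; δ0: rk 6, SNF 1^6; δ1: rk 5, SNF 1^5; δ2: rk 2, SNF 1^2
Ȟ^0 = (9 − 6) − 0 = 3, so Ȟ^0 ≅ Z^3
Ȟ^1 = (11 − 5) − 6 = 0, so Ȟ^1 ≅ 0
Ȟ^2 = (7 − 2) − 5 = 0, so Ȟ^2 ≅ 0


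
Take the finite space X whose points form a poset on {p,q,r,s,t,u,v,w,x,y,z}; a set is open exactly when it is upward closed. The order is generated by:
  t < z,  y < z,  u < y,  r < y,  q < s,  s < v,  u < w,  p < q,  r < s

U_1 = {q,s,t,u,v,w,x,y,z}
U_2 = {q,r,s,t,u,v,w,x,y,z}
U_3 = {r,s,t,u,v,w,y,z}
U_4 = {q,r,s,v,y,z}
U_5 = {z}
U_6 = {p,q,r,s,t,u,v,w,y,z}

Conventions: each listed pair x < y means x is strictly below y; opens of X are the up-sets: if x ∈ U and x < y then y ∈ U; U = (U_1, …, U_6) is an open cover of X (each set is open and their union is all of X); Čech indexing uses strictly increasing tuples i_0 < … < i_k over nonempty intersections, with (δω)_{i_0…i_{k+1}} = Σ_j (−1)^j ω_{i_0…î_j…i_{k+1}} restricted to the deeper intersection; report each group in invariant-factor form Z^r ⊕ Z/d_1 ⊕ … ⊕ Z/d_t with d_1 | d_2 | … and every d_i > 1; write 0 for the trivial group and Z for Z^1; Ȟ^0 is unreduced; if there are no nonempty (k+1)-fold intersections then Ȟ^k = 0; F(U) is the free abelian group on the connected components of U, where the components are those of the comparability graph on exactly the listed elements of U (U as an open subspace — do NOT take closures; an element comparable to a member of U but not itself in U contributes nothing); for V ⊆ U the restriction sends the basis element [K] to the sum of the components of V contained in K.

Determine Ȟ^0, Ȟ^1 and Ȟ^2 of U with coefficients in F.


nerve of the cover:
  U12={q,s,t,u,v,w,x,y,z} U13={s,t,u,v,w,y,z} U14={q,s,v,y,z} U15={z} U16={q,s,t,u,v,w,y,z} U23={r,s,t,u,v,w,y,z} U24={q,r,s,v,y,z} U25={z} U26={q,r,s,t,u,v,w,y,z} U34={r,s,v,y,z} U35={z} U36={r,s,t,u,v,w,y,z} U45={z} U46={q,r,s,v,y,z} U56={z}
  U123={s,t,u,v,w,y,z} U124={q,s,v,y,z} U125={z} U126={q,s,t,u,v,w,y,z} U134={s,v,y,z} U135={z} U136={s,t,u,v,w,y,z} U145={z} U146={q,s,v,y,z} U156={z} U234={r,s,v,y,z} U235={z} U236={r,s,t,u,v,w,y,z} U245={z} U246={q,r,s,v,y,z} U256={z} U345={z} U346={r,s,v,y,z} U356={z} U456={z}
  U1234={s,v,y,z} U1235={z} U1236={s,t,u,v,w,y,z} U1245={z} U1246={q,s,v,y,z} U1256={z} U1345={z} U1346={s,v,y,z} U1356={z} U1456={z} U2345={z} U2346={r,s,v,y,z} U2356={z} U2456={z} U3456={z}
  U12345={z} U12346={s,v,y,z} U12356={z} U12456={z} U13456={z} U23456={z}
  U123456={z}
components per intersection:
  U1: {q,s,v} {t,u,w,y,z} {x}
  U2: {q,r,s,t,u,v,w,y,z} {x}
  U3: {r,s,t,u,v,w,y,z}
  U4: {q,r,s,v,y,z}
  U5: {z}
  U6: {p,q,r,s,t,u,v,w,y,z}
  U12: {q,s,v} {t,u,w,y,z} {x}
  U13: {s,v} {t,u,w,y,z}
  U14: {q,s,v} {y,z}
  U15: {z}
  U16: {q,s,v} {t,u,w,y,z}
  U23: {r,s,t,u,v,w,y,z}
  U24: {q,r,s,v,y,z}
  U25: {z}
  U26: {q,r,s,t,u,v,w,y,z}
  U34: {r,s,v,y,z}
  U35: {z}
  U36: {r,s,t,u,v,w,y,z}
  U45: {z}
  U46: {q,r,s,v,y,z}
  U56: {z}
  U123: {s,v} {t,u,w,y,z}
  U124: {q,s,v} {y,z}
  U125: {z}
  U126: {q,s,v} {t,u,w,y,z}
  U134: {s,v} {y,z}
  U135: {z}
  U136: {s,v} {t,u,w,y,z}
  U145: {z}
  U146: {q,s,v} {y,z}
  U156: {z}
  U234: {r,s,v,y,z}
  U235: {z}
  U236: {r,s,t,u,v,w,y,z}
  U245: {z}
  U246: {q,r,s,v,y,z}
  U256: {z}
  U345: {z}
  U346: {r,s,v,y,z}
  U356: {z}
  U456: {z}
  U1234: {s,v} {y,z}
  U1235: {z}
  U1236: {s,v} {t,u,w,y,z}
  U1245: {z}
  U1246: {q,s,v} {y,z}
  U1256: {z}
  U1345: {z}
  U1346: {s,v} {y,z}
  U1356: {z}
  U1456: {z}
  U2345: {z}
  U2346: {r,s,v,y,z}
  U2356: {z}
  U2456: {z}
  U3456: {z}
  U12345: {z}
  U12346: {s,v} {y,z}
  U12356: {z}
  U12456: {z}
  U13456: {z}
  U23456: {z}
  U123456: {z}
C dims 9,20,26,19; δ0: rk 7, SNF 1^7; δ1: rk 13, SNF 1^13; δ2: rk 13, SNF 1^13
Ȟ^0 = (9 − 7) − 0 = 2, so Ȟ^0 ≅ Z^2
Ȟ^1 = (20 − 13) − 7 = 0, so Ȟ^1 ≅ 0
Ȟ^2 = (26 − 13) − 13 = 0, so Ȟ^2 ≅ 0

Ȟ^0 = Z^2, Ȟ^1 = 0 and Ȟ^2 = 0
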